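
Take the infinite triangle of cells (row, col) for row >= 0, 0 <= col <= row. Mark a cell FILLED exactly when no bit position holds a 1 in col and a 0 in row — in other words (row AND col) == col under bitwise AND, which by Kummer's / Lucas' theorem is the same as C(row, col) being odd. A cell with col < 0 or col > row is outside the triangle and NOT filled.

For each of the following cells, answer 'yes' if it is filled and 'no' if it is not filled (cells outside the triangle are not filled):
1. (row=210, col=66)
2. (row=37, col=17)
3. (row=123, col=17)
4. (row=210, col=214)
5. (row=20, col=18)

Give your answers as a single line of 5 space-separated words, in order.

Answer: yes no yes no no

Derivation:
(210,66): row=0b11010010, col=0b1000010, row AND col = 0b1000010 = 66; 66 == 66 -> filled
(37,17): row=0b100101, col=0b10001, row AND col = 0b1 = 1; 1 != 17 -> empty
(123,17): row=0b1111011, col=0b10001, row AND col = 0b10001 = 17; 17 == 17 -> filled
(210,214): col outside [0, 210] -> not filled
(20,18): row=0b10100, col=0b10010, row AND col = 0b10000 = 16; 16 != 18 -> empty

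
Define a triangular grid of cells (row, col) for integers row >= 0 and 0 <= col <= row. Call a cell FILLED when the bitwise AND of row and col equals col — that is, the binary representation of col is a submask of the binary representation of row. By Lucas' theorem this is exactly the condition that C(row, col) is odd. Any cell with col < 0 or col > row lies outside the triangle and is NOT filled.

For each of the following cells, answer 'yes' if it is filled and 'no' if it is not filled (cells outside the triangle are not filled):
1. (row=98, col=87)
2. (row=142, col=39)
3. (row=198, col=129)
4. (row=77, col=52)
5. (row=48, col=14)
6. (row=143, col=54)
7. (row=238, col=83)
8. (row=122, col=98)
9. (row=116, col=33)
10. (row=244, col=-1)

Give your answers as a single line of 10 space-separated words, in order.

Answer: no no no no no no no yes no no

Derivation:
(98,87): row=0b1100010, col=0b1010111, row AND col = 0b1000010 = 66; 66 != 87 -> empty
(142,39): row=0b10001110, col=0b100111, row AND col = 0b110 = 6; 6 != 39 -> empty
(198,129): row=0b11000110, col=0b10000001, row AND col = 0b10000000 = 128; 128 != 129 -> empty
(77,52): row=0b1001101, col=0b110100, row AND col = 0b100 = 4; 4 != 52 -> empty
(48,14): row=0b110000, col=0b1110, row AND col = 0b0 = 0; 0 != 14 -> empty
(143,54): row=0b10001111, col=0b110110, row AND col = 0b110 = 6; 6 != 54 -> empty
(238,83): row=0b11101110, col=0b1010011, row AND col = 0b1000010 = 66; 66 != 83 -> empty
(122,98): row=0b1111010, col=0b1100010, row AND col = 0b1100010 = 98; 98 == 98 -> filled
(116,33): row=0b1110100, col=0b100001, row AND col = 0b100000 = 32; 32 != 33 -> empty
(244,-1): col outside [0, 244] -> not filled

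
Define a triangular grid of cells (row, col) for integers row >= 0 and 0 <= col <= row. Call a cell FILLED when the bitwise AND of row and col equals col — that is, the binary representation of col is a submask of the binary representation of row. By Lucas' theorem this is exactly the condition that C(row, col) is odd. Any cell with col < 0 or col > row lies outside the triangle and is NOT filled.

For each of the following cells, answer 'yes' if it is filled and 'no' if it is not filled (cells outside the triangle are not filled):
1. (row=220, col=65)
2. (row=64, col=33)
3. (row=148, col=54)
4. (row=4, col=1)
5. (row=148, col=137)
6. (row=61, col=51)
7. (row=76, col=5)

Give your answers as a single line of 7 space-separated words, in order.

(220,65): row=0b11011100, col=0b1000001, row AND col = 0b1000000 = 64; 64 != 65 -> empty
(64,33): row=0b1000000, col=0b100001, row AND col = 0b0 = 0; 0 != 33 -> empty
(148,54): row=0b10010100, col=0b110110, row AND col = 0b10100 = 20; 20 != 54 -> empty
(4,1): row=0b100, col=0b1, row AND col = 0b0 = 0; 0 != 1 -> empty
(148,137): row=0b10010100, col=0b10001001, row AND col = 0b10000000 = 128; 128 != 137 -> empty
(61,51): row=0b111101, col=0b110011, row AND col = 0b110001 = 49; 49 != 51 -> empty
(76,5): row=0b1001100, col=0b101, row AND col = 0b100 = 4; 4 != 5 -> empty

Answer: no no no no no no no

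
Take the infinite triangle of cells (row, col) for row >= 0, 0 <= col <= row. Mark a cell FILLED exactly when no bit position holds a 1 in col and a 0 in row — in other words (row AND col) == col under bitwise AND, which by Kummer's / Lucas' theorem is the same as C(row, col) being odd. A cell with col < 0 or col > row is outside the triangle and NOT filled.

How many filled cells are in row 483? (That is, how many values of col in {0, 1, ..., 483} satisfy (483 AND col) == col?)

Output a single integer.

Answer: 64

Derivation:
483 in binary = 111100011
popcount(483) = number of 1-bits in 111100011 = 6
A col c satisfies (483 AND c) == c iff every set bit of c is also set in 483; each of the 6 set bits of 483 can independently be on or off in c.
count = 2^6 = 64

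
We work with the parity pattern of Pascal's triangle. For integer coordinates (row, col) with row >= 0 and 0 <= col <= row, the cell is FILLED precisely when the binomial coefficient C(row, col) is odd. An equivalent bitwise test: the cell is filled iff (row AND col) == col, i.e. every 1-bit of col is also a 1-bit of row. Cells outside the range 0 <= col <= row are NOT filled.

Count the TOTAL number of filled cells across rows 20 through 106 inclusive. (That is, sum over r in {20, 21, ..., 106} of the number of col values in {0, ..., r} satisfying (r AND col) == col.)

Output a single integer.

Answer: 1264

Derivation:
r20=10100 pc2: +4 =4
r21=10101 pc3: +8 =12
r22=10110 pc3: +8 =20
r23=10111 pc4: +16 =36
r24=11000 pc2: +4 =40
r25=11001 pc3: +8 =48
r26=11010 pc3: +8 =56
r27=11011 pc4: +16 =72
r28=11100 pc3: +8 =80
r29=11101 pc4: +16 =96
r30=11110 pc4: +16 =112
r31=11111 pc5: +32 =144
r32=100000 pc1: +2 =146
r33=100001 pc2: +4 =150
r34=100010 pc2: +4 =154
r35=100011 pc3: +8 =162
r36=100100 pc2: +4 =166
r37=100101 pc3: +8 =174
r38=100110 pc3: +8 =182
r39=100111 pc4: +16 =198
r40=101000 pc2: +4 =202
r41=101001 pc3: +8 =210
r42=101010 pc3: +8 =218
r43=101011 pc4: +16 =234
r44=101100 pc3: +8 =242
r45=101101 pc4: +16 =258
r46=101110 pc4: +16 =274
r47=101111 pc5: +32 =306
r48=110000 pc2: +4 =310
r49=110001 pc3: +8 =318
r50=110010 pc3: +8 =326
r51=110011 pc4: +16 =342
r52=110100 pc3: +8 =350
r53=110101 pc4: +16 =366
r54=110110 pc4: +16 =382
r55=110111 pc5: +32 =414
r56=111000 pc3: +8 =422
r57=111001 pc4: +16 =438
r58=111010 pc4: +16 =454
r59=111011 pc5: +32 =486
r60=111100 pc4: +16 =502
r61=111101 pc5: +32 =534
r62=111110 pc5: +32 =566
r63=111111 pc6: +64 =630
r64=1000000 pc1: +2 =632
r65=1000001 pc2: +4 =636
r66=1000010 pc2: +4 =640
r67=1000011 pc3: +8 =648
r68=1000100 pc2: +4 =652
r69=1000101 pc3: +8 =660
r70=1000110 pc3: +8 =668
r71=1000111 pc4: +16 =684
r72=1001000 pc2: +4 =688
r73=1001001 pc3: +8 =696
r74=1001010 pc3: +8 =704
r75=1001011 pc4: +16 =720
r76=1001100 pc3: +8 =728
r77=1001101 pc4: +16 =744
r78=1001110 pc4: +16 =760
r79=1001111 pc5: +32 =792
r80=1010000 pc2: +4 =796
r81=1010001 pc3: +8 =804
r82=1010010 pc3: +8 =812
r83=1010011 pc4: +16 =828
r84=1010100 pc3: +8 =836
r85=1010101 pc4: +16 =852
r86=1010110 pc4: +16 =868
r87=1010111 pc5: +32 =900
r88=1011000 pc3: +8 =908
r89=1011001 pc4: +16 =924
r90=1011010 pc4: +16 =940
r91=1011011 pc5: +32 =972
r92=1011100 pc4: +16 =988
r93=1011101 pc5: +32 =1020
r94=1011110 pc5: +32 =1052
r95=1011111 pc6: +64 =1116
r96=1100000 pc2: +4 =1120
r97=1100001 pc3: +8 =1128
r98=1100010 pc3: +8 =1136
r99=1100011 pc4: +16 =1152
r100=1100100 pc3: +8 =1160
r101=1100101 pc4: +16 =1176
r102=1100110 pc4: +16 =1192
r103=1100111 pc5: +32 =1224
r104=1101000 pc3: +8 =1232
r105=1101001 pc4: +16 =1248
r106=1101010 pc4: +16 =1264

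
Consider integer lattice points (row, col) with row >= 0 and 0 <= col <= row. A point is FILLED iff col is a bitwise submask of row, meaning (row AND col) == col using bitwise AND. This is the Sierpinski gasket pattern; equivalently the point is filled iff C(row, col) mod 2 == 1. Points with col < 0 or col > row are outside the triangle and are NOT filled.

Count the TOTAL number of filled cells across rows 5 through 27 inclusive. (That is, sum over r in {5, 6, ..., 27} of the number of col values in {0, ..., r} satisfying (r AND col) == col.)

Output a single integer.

Answer: 160

Derivation:
r5=101 pc2: +4 =4
r6=110 pc2: +4 =8
r7=111 pc3: +8 =16
r8=1000 pc1: +2 =18
r9=1001 pc2: +4 =22
r10=1010 pc2: +4 =26
r11=1011 pc3: +8 =34
r12=1100 pc2: +4 =38
r13=1101 pc3: +8 =46
r14=1110 pc3: +8 =54
r15=1111 pc4: +16 =70
r16=10000 pc1: +2 =72
r17=10001 pc2: +4 =76
r18=10010 pc2: +4 =80
r19=10011 pc3: +8 =88
r20=10100 pc2: +4 =92
r21=10101 pc3: +8 =100
r22=10110 pc3: +8 =108
r23=10111 pc4: +16 =124
r24=11000 pc2: +4 =128
r25=11001 pc3: +8 =136
r26=11010 pc3: +8 =144
r27=11011 pc4: +16 =160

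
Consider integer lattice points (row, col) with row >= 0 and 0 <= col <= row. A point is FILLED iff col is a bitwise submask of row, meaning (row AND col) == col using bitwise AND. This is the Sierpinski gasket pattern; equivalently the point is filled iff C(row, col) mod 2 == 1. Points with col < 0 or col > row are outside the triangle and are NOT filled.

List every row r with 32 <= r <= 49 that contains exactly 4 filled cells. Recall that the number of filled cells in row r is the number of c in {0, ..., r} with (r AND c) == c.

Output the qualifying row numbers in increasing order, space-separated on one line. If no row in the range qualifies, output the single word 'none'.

Row r has 2^popcount(r) filled cells, so we need popcount(r) = log2(4) = 2.
Scan r = 32..49 and keep those with exactly 2 one-bits:
r=32=100000 popcount=1 -> skip
r=33=100001 popcount=2 -> KEEP
r=34=100010 popcount=2 -> KEEP
r=35=100011 popcount=3 -> skip
r=36=100100 popcount=2 -> KEEP
r=37=100101 popcount=3 -> skip
r=38=100110 popcount=3 -> skip
r=39=100111 popcount=4 -> skip
r=40=101000 popcount=2 -> KEEP
r=41=101001 popcount=3 -> skip
r=42=101010 popcount=3 -> skip
r=43=101011 popcount=4 -> skip
r=44=101100 popcount=3 -> skip
r=45=101101 popcount=4 -> skip
r=46=101110 popcount=4 -> skip
r=47=101111 popcount=5 -> skip
r=48=110000 popcount=2 -> KEEP
r=49=110001 popcount=3 -> skip
Kept rows: 33 34 36 40 48

Answer: 33 34 36 40 48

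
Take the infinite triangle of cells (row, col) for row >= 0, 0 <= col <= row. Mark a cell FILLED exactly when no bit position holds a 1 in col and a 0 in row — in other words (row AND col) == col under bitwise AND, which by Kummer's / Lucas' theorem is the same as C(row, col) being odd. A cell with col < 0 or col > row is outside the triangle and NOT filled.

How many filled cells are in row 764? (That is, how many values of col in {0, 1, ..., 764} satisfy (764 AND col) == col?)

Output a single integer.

764 in binary = 1011111100
popcount(764) = number of 1-bits in 1011111100 = 7
A col c satisfies (764 AND c) == c iff every set bit of c is also set in 764; each of the 7 set bits of 764 can independently be on or off in c.
count = 2^7 = 128

Answer: 128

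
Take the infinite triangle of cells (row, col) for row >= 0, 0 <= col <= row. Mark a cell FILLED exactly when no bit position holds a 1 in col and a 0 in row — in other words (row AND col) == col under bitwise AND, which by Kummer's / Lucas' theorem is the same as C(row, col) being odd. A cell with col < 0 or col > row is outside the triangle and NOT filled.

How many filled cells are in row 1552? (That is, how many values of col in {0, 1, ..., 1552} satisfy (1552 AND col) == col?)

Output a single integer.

1552 in binary = 11000010000
popcount(1552) = number of 1-bits in 11000010000 = 3
A col c satisfies (1552 AND c) == c iff every set bit of c is also set in 1552; each of the 3 set bits of 1552 can independently be on or off in c.
count = 2^3 = 8

Answer: 8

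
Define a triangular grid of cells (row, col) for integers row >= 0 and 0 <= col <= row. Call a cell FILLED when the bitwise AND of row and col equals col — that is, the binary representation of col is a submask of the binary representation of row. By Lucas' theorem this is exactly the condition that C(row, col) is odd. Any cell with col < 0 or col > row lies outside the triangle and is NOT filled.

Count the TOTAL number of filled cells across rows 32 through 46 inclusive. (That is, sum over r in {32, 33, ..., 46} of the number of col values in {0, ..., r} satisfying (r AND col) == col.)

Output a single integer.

Answer: 130

Derivation:
r32=100000 pc1: +2 =2
r33=100001 pc2: +4 =6
r34=100010 pc2: +4 =10
r35=100011 pc3: +8 =18
r36=100100 pc2: +4 =22
r37=100101 pc3: +8 =30
r38=100110 pc3: +8 =38
r39=100111 pc4: +16 =54
r40=101000 pc2: +4 =58
r41=101001 pc3: +8 =66
r42=101010 pc3: +8 =74
r43=101011 pc4: +16 =90
r44=101100 pc3: +8 =98
r45=101101 pc4: +16 =114
r46=101110 pc4: +16 =130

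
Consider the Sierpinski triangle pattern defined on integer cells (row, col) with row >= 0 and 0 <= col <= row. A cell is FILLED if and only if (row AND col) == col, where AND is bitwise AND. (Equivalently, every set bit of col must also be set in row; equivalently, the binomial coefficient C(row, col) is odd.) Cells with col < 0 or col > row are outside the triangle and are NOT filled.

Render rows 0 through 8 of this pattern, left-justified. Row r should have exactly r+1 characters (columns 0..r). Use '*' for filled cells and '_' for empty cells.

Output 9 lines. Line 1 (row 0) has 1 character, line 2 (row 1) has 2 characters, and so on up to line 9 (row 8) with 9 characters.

r0=0: *
r1=1: **
r2=10: *_*
r3=11: ****
r4=100: *___*
r5=101: **__**
r6=110: *_*_*_*
r7=111: ********
r8=1000: *_______*

Answer: *
**
*_*
****
*___*
**__**
*_*_*_*
********
*_______*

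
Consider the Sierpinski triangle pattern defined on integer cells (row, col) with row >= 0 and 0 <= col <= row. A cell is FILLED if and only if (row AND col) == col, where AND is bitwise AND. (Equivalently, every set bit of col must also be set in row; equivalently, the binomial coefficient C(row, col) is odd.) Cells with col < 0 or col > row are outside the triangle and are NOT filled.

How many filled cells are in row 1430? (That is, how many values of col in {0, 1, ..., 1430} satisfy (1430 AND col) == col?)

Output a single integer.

Answer: 64

Derivation:
1430 in binary = 10110010110
popcount(1430) = number of 1-bits in 10110010110 = 6
A col c satisfies (1430 AND c) == c iff every set bit of c is also set in 1430; each of the 6 set bits of 1430 can independently be on or off in c.
count = 2^6 = 64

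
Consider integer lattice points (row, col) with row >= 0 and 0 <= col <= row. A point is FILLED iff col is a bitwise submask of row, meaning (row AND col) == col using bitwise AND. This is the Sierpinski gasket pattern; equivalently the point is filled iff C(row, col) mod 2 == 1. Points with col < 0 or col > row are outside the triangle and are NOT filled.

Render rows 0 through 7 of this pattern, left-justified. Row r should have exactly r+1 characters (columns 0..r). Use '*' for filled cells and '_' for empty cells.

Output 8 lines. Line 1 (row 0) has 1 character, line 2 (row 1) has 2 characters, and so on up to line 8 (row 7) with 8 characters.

r0=0: *
r1=1: **
r2=10: *_*
r3=11: ****
r4=100: *___*
r5=101: **__**
r6=110: *_*_*_*
r7=111: ********

Answer: *
**
*_*
****
*___*
**__**
*_*_*_*
********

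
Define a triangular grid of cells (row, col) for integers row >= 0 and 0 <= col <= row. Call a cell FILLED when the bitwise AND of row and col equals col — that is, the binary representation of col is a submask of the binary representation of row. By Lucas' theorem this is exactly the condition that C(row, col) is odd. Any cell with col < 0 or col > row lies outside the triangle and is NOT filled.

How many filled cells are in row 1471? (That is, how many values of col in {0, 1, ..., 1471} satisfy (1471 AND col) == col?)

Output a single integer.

1471 in binary = 10110111111
popcount(1471) = number of 1-bits in 10110111111 = 9
A col c satisfies (1471 AND c) == c iff every set bit of c is also set in 1471; each of the 9 set bits of 1471 can independently be on or off in c.
count = 2^9 = 512

Answer: 512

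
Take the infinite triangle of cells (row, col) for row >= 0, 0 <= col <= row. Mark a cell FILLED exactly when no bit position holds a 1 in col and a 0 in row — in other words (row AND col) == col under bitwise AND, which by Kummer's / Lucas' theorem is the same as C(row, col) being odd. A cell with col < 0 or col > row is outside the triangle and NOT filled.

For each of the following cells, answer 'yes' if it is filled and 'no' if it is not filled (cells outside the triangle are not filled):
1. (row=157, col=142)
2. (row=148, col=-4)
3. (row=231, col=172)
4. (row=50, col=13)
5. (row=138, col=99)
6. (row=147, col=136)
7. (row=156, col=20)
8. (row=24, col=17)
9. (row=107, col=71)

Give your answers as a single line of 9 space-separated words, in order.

(157,142): row=0b10011101, col=0b10001110, row AND col = 0b10001100 = 140; 140 != 142 -> empty
(148,-4): col outside [0, 148] -> not filled
(231,172): row=0b11100111, col=0b10101100, row AND col = 0b10100100 = 164; 164 != 172 -> empty
(50,13): row=0b110010, col=0b1101, row AND col = 0b0 = 0; 0 != 13 -> empty
(138,99): row=0b10001010, col=0b1100011, row AND col = 0b10 = 2; 2 != 99 -> empty
(147,136): row=0b10010011, col=0b10001000, row AND col = 0b10000000 = 128; 128 != 136 -> empty
(156,20): row=0b10011100, col=0b10100, row AND col = 0b10100 = 20; 20 == 20 -> filled
(24,17): row=0b11000, col=0b10001, row AND col = 0b10000 = 16; 16 != 17 -> empty
(107,71): row=0b1101011, col=0b1000111, row AND col = 0b1000011 = 67; 67 != 71 -> empty

Answer: no no no no no no yes no no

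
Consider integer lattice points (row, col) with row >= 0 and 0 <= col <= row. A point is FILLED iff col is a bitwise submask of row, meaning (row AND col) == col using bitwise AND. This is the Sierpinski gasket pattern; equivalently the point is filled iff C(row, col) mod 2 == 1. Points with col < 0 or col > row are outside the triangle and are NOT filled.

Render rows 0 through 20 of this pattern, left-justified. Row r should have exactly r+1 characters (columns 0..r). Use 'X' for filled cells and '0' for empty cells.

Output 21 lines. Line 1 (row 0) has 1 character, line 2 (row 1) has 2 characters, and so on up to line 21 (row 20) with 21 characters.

Answer: X
XX
X0X
XXXX
X000X
XX00XX
X0X0X0X
XXXXXXXX
X0000000X
XX000000XX
X0X00000X0X
XXXX0000XXXX
X000X000X000X
XX00XX00XX00XX
X0X0X0X0X0X0X0X
XXXXXXXXXXXXXXXX
X000000000000000X
XX00000000000000XX
X0X0000000000000X0X
XXXX000000000000XXXX
X000X00000000000X000X

Derivation:
r0=0: X
r1=1: XX
r2=10: X0X
r3=11: XXXX
r4=100: X000X
r5=101: XX00XX
r6=110: X0X0X0X
r7=111: XXXXXXXX
r8=1000: X0000000X
r9=1001: XX000000XX
r10=1010: X0X00000X0X
r11=1011: XXXX0000XXXX
r12=1100: X000X000X000X
r13=1101: XX00XX00XX00XX
r14=1110: X0X0X0X0X0X0X0X
r15=1111: XXXXXXXXXXXXXXXX
r16=10000: X000000000000000X
r17=10001: XX00000000000000XX
r18=10010: X0X0000000000000X0X
r19=10011: XXXX000000000000XXXX
r20=10100: X000X00000000000X000X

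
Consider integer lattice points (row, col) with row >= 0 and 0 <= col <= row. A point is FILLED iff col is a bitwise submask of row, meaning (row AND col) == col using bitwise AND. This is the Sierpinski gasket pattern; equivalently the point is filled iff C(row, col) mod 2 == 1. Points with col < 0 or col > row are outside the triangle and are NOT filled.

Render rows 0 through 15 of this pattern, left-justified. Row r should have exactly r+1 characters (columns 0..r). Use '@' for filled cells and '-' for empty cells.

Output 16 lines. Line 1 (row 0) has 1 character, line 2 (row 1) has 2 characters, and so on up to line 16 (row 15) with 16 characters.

r0=0: @
r1=1: @@
r2=10: @-@
r3=11: @@@@
r4=100: @---@
r5=101: @@--@@
r6=110: @-@-@-@
r7=111: @@@@@@@@
r8=1000: @-------@
r9=1001: @@------@@
r10=1010: @-@-----@-@
r11=1011: @@@@----@@@@
r12=1100: @---@---@---@
r13=1101: @@--@@--@@--@@
r14=1110: @-@-@-@-@-@-@-@
r15=1111: @@@@@@@@@@@@@@@@

Answer: @
@@
@-@
@@@@
@---@
@@--@@
@-@-@-@
@@@@@@@@
@-------@
@@------@@
@-@-----@-@
@@@@----@@@@
@---@---@---@
@@--@@--@@--@@
@-@-@-@-@-@-@-@
@@@@@@@@@@@@@@@@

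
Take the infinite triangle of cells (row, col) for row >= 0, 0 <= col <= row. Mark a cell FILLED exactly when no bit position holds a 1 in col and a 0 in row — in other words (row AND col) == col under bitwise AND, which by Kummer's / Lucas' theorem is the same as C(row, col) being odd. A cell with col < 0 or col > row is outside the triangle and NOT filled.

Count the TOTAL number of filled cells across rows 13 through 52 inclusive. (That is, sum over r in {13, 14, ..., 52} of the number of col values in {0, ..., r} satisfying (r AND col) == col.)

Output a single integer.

r13=1101 pc3: +8 =8
r14=1110 pc3: +8 =16
r15=1111 pc4: +16 =32
r16=10000 pc1: +2 =34
r17=10001 pc2: +4 =38
r18=10010 pc2: +4 =42
r19=10011 pc3: +8 =50
r20=10100 pc2: +4 =54
r21=10101 pc3: +8 =62
r22=10110 pc3: +8 =70
r23=10111 pc4: +16 =86
r24=11000 pc2: +4 =90
r25=11001 pc3: +8 =98
r26=11010 pc3: +8 =106
r27=11011 pc4: +16 =122
r28=11100 pc3: +8 =130
r29=11101 pc4: +16 =146
r30=11110 pc4: +16 =162
r31=11111 pc5: +32 =194
r32=100000 pc1: +2 =196
r33=100001 pc2: +4 =200
r34=100010 pc2: +4 =204
r35=100011 pc3: +8 =212
r36=100100 pc2: +4 =216
r37=100101 pc3: +8 =224
r38=100110 pc3: +8 =232
r39=100111 pc4: +16 =248
r40=101000 pc2: +4 =252
r41=101001 pc3: +8 =260
r42=101010 pc3: +8 =268
r43=101011 pc4: +16 =284
r44=101100 pc3: +8 =292
r45=101101 pc4: +16 =308
r46=101110 pc4: +16 =324
r47=101111 pc5: +32 =356
r48=110000 pc2: +4 =360
r49=110001 pc3: +8 =368
r50=110010 pc3: +8 =376
r51=110011 pc4: +16 =392
r52=110100 pc3: +8 =400

Answer: 400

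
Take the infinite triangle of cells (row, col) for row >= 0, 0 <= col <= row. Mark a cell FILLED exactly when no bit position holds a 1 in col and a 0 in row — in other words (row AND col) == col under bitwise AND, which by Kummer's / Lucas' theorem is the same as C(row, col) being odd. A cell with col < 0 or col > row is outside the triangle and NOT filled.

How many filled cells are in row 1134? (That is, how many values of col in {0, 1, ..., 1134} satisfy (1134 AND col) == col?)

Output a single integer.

1134 in binary = 10001101110
popcount(1134) = number of 1-bits in 10001101110 = 6
A col c satisfies (1134 AND c) == c iff every set bit of c is also set in 1134; each of the 6 set bits of 1134 can independently be on or off in c.
count = 2^6 = 64

Answer: 64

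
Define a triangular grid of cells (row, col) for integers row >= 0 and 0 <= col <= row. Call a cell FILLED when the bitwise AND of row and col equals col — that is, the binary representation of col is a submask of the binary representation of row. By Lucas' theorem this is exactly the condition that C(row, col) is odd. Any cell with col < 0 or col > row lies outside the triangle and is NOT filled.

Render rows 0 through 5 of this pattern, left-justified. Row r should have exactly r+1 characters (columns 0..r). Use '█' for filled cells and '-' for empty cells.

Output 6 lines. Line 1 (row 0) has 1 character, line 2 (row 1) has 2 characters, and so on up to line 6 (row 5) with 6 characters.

r0=0: █
r1=1: ██
r2=10: █-█
r3=11: ████
r4=100: █---█
r5=101: ██--██

Answer: █
██
█-█
████
█---█
██--██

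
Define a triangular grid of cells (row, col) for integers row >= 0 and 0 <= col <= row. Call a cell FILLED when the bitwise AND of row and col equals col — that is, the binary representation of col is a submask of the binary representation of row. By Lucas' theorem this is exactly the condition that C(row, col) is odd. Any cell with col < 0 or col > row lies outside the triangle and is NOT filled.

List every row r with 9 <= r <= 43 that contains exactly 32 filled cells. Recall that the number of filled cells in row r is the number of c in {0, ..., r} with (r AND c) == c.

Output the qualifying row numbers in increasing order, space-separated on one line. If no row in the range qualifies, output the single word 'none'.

Answer: 31

Derivation:
Row r has 2^popcount(r) filled cells, so we need popcount(r) = log2(32) = 5.
Scan r = 9..43 and keep those with exactly 5 one-bits:
r=9=1001 popcount=2 -> skip
r=10=1010 popcount=2 -> skip
r=11=1011 popcount=3 -> skip
r=12=1100 popcount=2 -> skip
r=13=1101 popcount=3 -> skip
r=14=1110 popcount=3 -> skip
r=15=1111 popcount=4 -> skip
r=16=10000 popcount=1 -> skip
r=17=10001 popcount=2 -> skip
r=18=10010 popcount=2 -> skip
r=19=10011 popcount=3 -> skip
r=20=10100 popcount=2 -> skip
r=21=10101 popcount=3 -> skip
r=22=10110 popcount=3 -> skip
r=23=10111 popcount=4 -> skip
r=24=11000 popcount=2 -> skip
r=25=11001 popcount=3 -> skip
r=26=11010 popcount=3 -> skip
r=27=11011 popcount=4 -> skip
r=28=11100 popcount=3 -> skip
r=29=11101 popcount=4 -> skip
r=30=11110 popcount=4 -> skip
r=31=11111 popcount=5 -> KEEP
r=32=100000 popcount=1 -> skip
r=33=100001 popcount=2 -> skip
r=34=100010 popcount=2 -> skip
r=35=100011 popcount=3 -> skip
r=36=100100 popcount=2 -> skip
r=37=100101 popcount=3 -> skip
r=38=100110 popcount=3 -> skip
r=39=100111 popcount=4 -> skip
r=40=101000 popcount=2 -> skip
r=41=101001 popcount=3 -> skip
r=42=101010 popcount=3 -> skip
r=43=101011 popcount=4 -> skip
Kept rows: 31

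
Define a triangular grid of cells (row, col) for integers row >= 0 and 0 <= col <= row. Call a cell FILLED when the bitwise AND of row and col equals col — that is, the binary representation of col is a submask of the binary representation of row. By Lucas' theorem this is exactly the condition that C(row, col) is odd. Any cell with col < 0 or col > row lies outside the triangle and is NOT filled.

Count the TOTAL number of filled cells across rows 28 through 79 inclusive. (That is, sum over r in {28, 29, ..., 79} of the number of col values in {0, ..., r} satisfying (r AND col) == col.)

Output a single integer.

Answer: 720

Derivation:
r28=11100 pc3: +8 =8
r29=11101 pc4: +16 =24
r30=11110 pc4: +16 =40
r31=11111 pc5: +32 =72
r32=100000 pc1: +2 =74
r33=100001 pc2: +4 =78
r34=100010 pc2: +4 =82
r35=100011 pc3: +8 =90
r36=100100 pc2: +4 =94
r37=100101 pc3: +8 =102
r38=100110 pc3: +8 =110
r39=100111 pc4: +16 =126
r40=101000 pc2: +4 =130
r41=101001 pc3: +8 =138
r42=101010 pc3: +8 =146
r43=101011 pc4: +16 =162
r44=101100 pc3: +8 =170
r45=101101 pc4: +16 =186
r46=101110 pc4: +16 =202
r47=101111 pc5: +32 =234
r48=110000 pc2: +4 =238
r49=110001 pc3: +8 =246
r50=110010 pc3: +8 =254
r51=110011 pc4: +16 =270
r52=110100 pc3: +8 =278
r53=110101 pc4: +16 =294
r54=110110 pc4: +16 =310
r55=110111 pc5: +32 =342
r56=111000 pc3: +8 =350
r57=111001 pc4: +16 =366
r58=111010 pc4: +16 =382
r59=111011 pc5: +32 =414
r60=111100 pc4: +16 =430
r61=111101 pc5: +32 =462
r62=111110 pc5: +32 =494
r63=111111 pc6: +64 =558
r64=1000000 pc1: +2 =560
r65=1000001 pc2: +4 =564
r66=1000010 pc2: +4 =568
r67=1000011 pc3: +8 =576
r68=1000100 pc2: +4 =580
r69=1000101 pc3: +8 =588
r70=1000110 pc3: +8 =596
r71=1000111 pc4: +16 =612
r72=1001000 pc2: +4 =616
r73=1001001 pc3: +8 =624
r74=1001010 pc3: +8 =632
r75=1001011 pc4: +16 =648
r76=1001100 pc3: +8 =656
r77=1001101 pc4: +16 =672
r78=1001110 pc4: +16 =688
r79=1001111 pc5: +32 =720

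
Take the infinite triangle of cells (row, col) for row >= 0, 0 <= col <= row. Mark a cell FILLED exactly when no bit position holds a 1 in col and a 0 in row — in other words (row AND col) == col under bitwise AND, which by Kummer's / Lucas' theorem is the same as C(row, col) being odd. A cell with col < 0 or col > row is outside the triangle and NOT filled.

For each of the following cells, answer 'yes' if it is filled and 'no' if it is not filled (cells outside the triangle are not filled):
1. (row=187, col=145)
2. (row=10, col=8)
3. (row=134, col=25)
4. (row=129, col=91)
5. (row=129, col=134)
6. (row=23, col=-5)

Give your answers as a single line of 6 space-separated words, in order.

(187,145): row=0b10111011, col=0b10010001, row AND col = 0b10010001 = 145; 145 == 145 -> filled
(10,8): row=0b1010, col=0b1000, row AND col = 0b1000 = 8; 8 == 8 -> filled
(134,25): row=0b10000110, col=0b11001, row AND col = 0b0 = 0; 0 != 25 -> empty
(129,91): row=0b10000001, col=0b1011011, row AND col = 0b1 = 1; 1 != 91 -> empty
(129,134): col outside [0, 129] -> not filled
(23,-5): col outside [0, 23] -> not filled

Answer: yes yes no no no no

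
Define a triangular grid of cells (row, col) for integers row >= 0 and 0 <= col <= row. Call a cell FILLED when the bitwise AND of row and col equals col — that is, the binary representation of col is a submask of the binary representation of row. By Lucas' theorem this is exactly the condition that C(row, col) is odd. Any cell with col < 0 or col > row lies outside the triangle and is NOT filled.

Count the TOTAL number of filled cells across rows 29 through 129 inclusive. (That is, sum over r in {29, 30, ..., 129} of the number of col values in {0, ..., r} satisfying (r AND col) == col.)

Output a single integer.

r29=11101 pc4: +16 =16
r30=11110 pc4: +16 =32
r31=11111 pc5: +32 =64
r32=100000 pc1: +2 =66
r33=100001 pc2: +4 =70
r34=100010 pc2: +4 =74
r35=100011 pc3: +8 =82
r36=100100 pc2: +4 =86
r37=100101 pc3: +8 =94
r38=100110 pc3: +8 =102
r39=100111 pc4: +16 =118
r40=101000 pc2: +4 =122
r41=101001 pc3: +8 =130
r42=101010 pc3: +8 =138
r43=101011 pc4: +16 =154
r44=101100 pc3: +8 =162
r45=101101 pc4: +16 =178
r46=101110 pc4: +16 =194
r47=101111 pc5: +32 =226
r48=110000 pc2: +4 =230
r49=110001 pc3: +8 =238
r50=110010 pc3: +8 =246
r51=110011 pc4: +16 =262
r52=110100 pc3: +8 =270
r53=110101 pc4: +16 =286
r54=110110 pc4: +16 =302
r55=110111 pc5: +32 =334
r56=111000 pc3: +8 =342
r57=111001 pc4: +16 =358
r58=111010 pc4: +16 =374
r59=111011 pc5: +32 =406
r60=111100 pc4: +16 =422
r61=111101 pc5: +32 =454
r62=111110 pc5: +32 =486
r63=111111 pc6: +64 =550
r64=1000000 pc1: +2 =552
r65=1000001 pc2: +4 =556
r66=1000010 pc2: +4 =560
r67=1000011 pc3: +8 =568
r68=1000100 pc2: +4 =572
r69=1000101 pc3: +8 =580
r70=1000110 pc3: +8 =588
r71=1000111 pc4: +16 =604
r72=1001000 pc2: +4 =608
r73=1001001 pc3: +8 =616
r74=1001010 pc3: +8 =624
r75=1001011 pc4: +16 =640
r76=1001100 pc3: +8 =648
r77=1001101 pc4: +16 =664
r78=1001110 pc4: +16 =680
r79=1001111 pc5: +32 =712
r80=1010000 pc2: +4 =716
r81=1010001 pc3: +8 =724
r82=1010010 pc3: +8 =732
r83=1010011 pc4: +16 =748
r84=1010100 pc3: +8 =756
r85=1010101 pc4: +16 =772
r86=1010110 pc4: +16 =788
r87=1010111 pc5: +32 =820
r88=1011000 pc3: +8 =828
r89=1011001 pc4: +16 =844
r90=1011010 pc4: +16 =860
r91=1011011 pc5: +32 =892
r92=1011100 pc4: +16 =908
r93=1011101 pc5: +32 =940
r94=1011110 pc5: +32 =972
r95=1011111 pc6: +64 =1036
r96=1100000 pc2: +4 =1040
r97=1100001 pc3: +8 =1048
r98=1100010 pc3: +8 =1056
r99=1100011 pc4: +16 =1072
r100=1100100 pc3: +8 =1080
r101=1100101 pc4: +16 =1096
r102=1100110 pc4: +16 =1112
r103=1100111 pc5: +32 =1144
r104=1101000 pc3: +8 =1152
r105=1101001 pc4: +16 =1168
r106=1101010 pc4: +16 =1184
r107=1101011 pc5: +32 =1216
r108=1101100 pc4: +16 =1232
r109=1101101 pc5: +32 =1264
r110=1101110 pc5: +32 =1296
r111=1101111 pc6: +64 =1360
r112=1110000 pc3: +8 =1368
r113=1110001 pc4: +16 =1384
r114=1110010 pc4: +16 =1400
r115=1110011 pc5: +32 =1432
r116=1110100 pc4: +16 =1448
r117=1110101 pc5: +32 =1480
r118=1110110 pc5: +32 =1512
r119=1110111 pc6: +64 =1576
r120=1111000 pc4: +16 =1592
r121=1111001 pc5: +32 =1624
r122=1111010 pc5: +32 =1656
r123=1111011 pc6: +64 =1720
r124=1111100 pc5: +32 =1752
r125=1111101 pc6: +64 =1816
r126=1111110 pc6: +64 =1880
r127=1111111 pc7: +128 =2008
r128=10000000 pc1: +2 =2010
r129=10000001 pc2: +4 =2014

Answer: 2014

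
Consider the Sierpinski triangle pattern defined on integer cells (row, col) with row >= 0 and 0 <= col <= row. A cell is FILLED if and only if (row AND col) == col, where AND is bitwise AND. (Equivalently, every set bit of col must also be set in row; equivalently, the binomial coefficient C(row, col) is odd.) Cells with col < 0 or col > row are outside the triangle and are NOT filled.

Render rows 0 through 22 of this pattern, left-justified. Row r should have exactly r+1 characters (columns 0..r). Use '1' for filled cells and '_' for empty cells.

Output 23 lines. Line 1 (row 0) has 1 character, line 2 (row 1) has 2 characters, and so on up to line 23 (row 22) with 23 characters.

Answer: 1
11
1_1
1111
1___1
11__11
1_1_1_1
11111111
1_______1
11______11
1_1_____1_1
1111____1111
1___1___1___1
11__11__11__11
1_1_1_1_1_1_1_1
1111111111111111
1_______________1
11______________11
1_1_____________1_1
1111____________1111
1___1___________1___1
11__11__________11__11
1_1_1_1_________1_1_1_1

Derivation:
r0=0: 1
r1=1: 11
r2=10: 1_1
r3=11: 1111
r4=100: 1___1
r5=101: 11__11
r6=110: 1_1_1_1
r7=111: 11111111
r8=1000: 1_______1
r9=1001: 11______11
r10=1010: 1_1_____1_1
r11=1011: 1111____1111
r12=1100: 1___1___1___1
r13=1101: 11__11__11__11
r14=1110: 1_1_1_1_1_1_1_1
r15=1111: 1111111111111111
r16=10000: 1_______________1
r17=10001: 11______________11
r18=10010: 1_1_____________1_1
r19=10011: 1111____________1111
r20=10100: 1___1___________1___1
r21=10101: 11__11__________11__11
r22=10110: 1_1_1_1_________1_1_1_1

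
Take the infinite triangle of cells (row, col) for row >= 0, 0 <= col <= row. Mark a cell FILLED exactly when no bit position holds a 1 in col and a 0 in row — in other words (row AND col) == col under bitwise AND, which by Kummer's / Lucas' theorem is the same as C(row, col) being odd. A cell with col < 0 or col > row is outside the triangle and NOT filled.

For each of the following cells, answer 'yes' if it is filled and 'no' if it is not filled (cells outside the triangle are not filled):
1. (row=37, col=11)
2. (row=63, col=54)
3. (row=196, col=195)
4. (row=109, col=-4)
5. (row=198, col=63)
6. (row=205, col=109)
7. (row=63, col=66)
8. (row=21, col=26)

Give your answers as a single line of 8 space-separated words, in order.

Answer: no yes no no no no no no

Derivation:
(37,11): row=0b100101, col=0b1011, row AND col = 0b1 = 1; 1 != 11 -> empty
(63,54): row=0b111111, col=0b110110, row AND col = 0b110110 = 54; 54 == 54 -> filled
(196,195): row=0b11000100, col=0b11000011, row AND col = 0b11000000 = 192; 192 != 195 -> empty
(109,-4): col outside [0, 109] -> not filled
(198,63): row=0b11000110, col=0b111111, row AND col = 0b110 = 6; 6 != 63 -> empty
(205,109): row=0b11001101, col=0b1101101, row AND col = 0b1001101 = 77; 77 != 109 -> empty
(63,66): col outside [0, 63] -> not filled
(21,26): col outside [0, 21] -> not filled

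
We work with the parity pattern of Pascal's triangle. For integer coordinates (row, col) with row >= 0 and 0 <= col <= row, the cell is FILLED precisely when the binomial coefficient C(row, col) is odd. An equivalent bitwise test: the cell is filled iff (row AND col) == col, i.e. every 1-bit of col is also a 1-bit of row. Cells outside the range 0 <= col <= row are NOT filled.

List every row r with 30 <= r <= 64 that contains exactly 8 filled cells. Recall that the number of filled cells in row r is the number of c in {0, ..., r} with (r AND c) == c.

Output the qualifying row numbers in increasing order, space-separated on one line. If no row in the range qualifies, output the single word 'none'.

Row r has 2^popcount(r) filled cells, so we need popcount(r) = log2(8) = 3.
Scan r = 30..64 and keep those with exactly 3 one-bits:
r=30=11110 popcount=4 -> skip
r=31=11111 popcount=5 -> skip
r=32=100000 popcount=1 -> skip
r=33=100001 popcount=2 -> skip
r=34=100010 popcount=2 -> skip
r=35=100011 popcount=3 -> KEEP
r=36=100100 popcount=2 -> skip
r=37=100101 popcount=3 -> KEEP
r=38=100110 popcount=3 -> KEEP
r=39=100111 popcount=4 -> skip
r=40=101000 popcount=2 -> skip
r=41=101001 popcount=3 -> KEEP
r=42=101010 popcount=3 -> KEEP
r=43=101011 popcount=4 -> skip
r=44=101100 popcount=3 -> KEEP
r=45=101101 popcount=4 -> skip
r=46=101110 popcount=4 -> skip
r=47=101111 popcount=5 -> skip
r=48=110000 popcount=2 -> skip
r=49=110001 popcount=3 -> KEEP
r=50=110010 popcount=3 -> KEEP
r=51=110011 popcount=4 -> skip
r=52=110100 popcount=3 -> KEEP
r=53=110101 popcount=4 -> skip
r=54=110110 popcount=4 -> skip
r=55=110111 popcount=5 -> skip
r=56=111000 popcount=3 -> KEEP
r=57=111001 popcount=4 -> skip
r=58=111010 popcount=4 -> skip
r=59=111011 popcount=5 -> skip
r=60=111100 popcount=4 -> skip
r=61=111101 popcount=5 -> skip
r=62=111110 popcount=5 -> skip
r=63=111111 popcount=6 -> skip
r=64=1000000 popcount=1 -> skip
Kept rows: 35 37 38 41 42 44 49 50 52 56

Answer: 35 37 38 41 42 44 49 50 52 56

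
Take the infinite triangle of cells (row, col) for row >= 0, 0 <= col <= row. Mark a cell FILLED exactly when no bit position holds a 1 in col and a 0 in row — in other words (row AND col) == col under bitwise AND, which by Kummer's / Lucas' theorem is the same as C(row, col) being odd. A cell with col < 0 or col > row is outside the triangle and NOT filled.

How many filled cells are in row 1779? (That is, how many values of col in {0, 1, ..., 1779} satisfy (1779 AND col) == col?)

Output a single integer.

Answer: 256

Derivation:
1779 in binary = 11011110011
popcount(1779) = number of 1-bits in 11011110011 = 8
A col c satisfies (1779 AND c) == c iff every set bit of c is also set in 1779; each of the 8 set bits of 1779 can independently be on or off in c.
count = 2^8 = 256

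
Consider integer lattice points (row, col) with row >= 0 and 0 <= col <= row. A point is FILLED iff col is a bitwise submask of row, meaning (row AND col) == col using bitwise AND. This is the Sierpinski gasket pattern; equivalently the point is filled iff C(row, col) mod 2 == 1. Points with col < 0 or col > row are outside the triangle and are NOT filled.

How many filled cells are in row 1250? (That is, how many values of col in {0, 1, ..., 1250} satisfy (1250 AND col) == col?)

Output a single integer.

Answer: 32

Derivation:
1250 in binary = 10011100010
popcount(1250) = number of 1-bits in 10011100010 = 5
A col c satisfies (1250 AND c) == c iff every set bit of c is also set in 1250; each of the 5 set bits of 1250 can independently be on or off in c.
count = 2^5 = 32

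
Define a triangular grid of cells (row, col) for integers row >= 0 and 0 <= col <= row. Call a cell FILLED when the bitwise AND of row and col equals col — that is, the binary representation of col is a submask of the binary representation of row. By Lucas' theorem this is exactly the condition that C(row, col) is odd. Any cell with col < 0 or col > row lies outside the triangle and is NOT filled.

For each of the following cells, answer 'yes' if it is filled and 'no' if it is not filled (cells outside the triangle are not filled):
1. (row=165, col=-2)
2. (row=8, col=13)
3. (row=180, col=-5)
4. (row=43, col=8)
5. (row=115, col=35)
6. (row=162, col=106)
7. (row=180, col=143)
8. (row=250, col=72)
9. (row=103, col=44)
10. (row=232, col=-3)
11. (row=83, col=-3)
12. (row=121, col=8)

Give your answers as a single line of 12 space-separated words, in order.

(165,-2): col outside [0, 165] -> not filled
(8,13): col outside [0, 8] -> not filled
(180,-5): col outside [0, 180] -> not filled
(43,8): row=0b101011, col=0b1000, row AND col = 0b1000 = 8; 8 == 8 -> filled
(115,35): row=0b1110011, col=0b100011, row AND col = 0b100011 = 35; 35 == 35 -> filled
(162,106): row=0b10100010, col=0b1101010, row AND col = 0b100010 = 34; 34 != 106 -> empty
(180,143): row=0b10110100, col=0b10001111, row AND col = 0b10000100 = 132; 132 != 143 -> empty
(250,72): row=0b11111010, col=0b1001000, row AND col = 0b1001000 = 72; 72 == 72 -> filled
(103,44): row=0b1100111, col=0b101100, row AND col = 0b100100 = 36; 36 != 44 -> empty
(232,-3): col outside [0, 232] -> not filled
(83,-3): col outside [0, 83] -> not filled
(121,8): row=0b1111001, col=0b1000, row AND col = 0b1000 = 8; 8 == 8 -> filled

Answer: no no no yes yes no no yes no no no yes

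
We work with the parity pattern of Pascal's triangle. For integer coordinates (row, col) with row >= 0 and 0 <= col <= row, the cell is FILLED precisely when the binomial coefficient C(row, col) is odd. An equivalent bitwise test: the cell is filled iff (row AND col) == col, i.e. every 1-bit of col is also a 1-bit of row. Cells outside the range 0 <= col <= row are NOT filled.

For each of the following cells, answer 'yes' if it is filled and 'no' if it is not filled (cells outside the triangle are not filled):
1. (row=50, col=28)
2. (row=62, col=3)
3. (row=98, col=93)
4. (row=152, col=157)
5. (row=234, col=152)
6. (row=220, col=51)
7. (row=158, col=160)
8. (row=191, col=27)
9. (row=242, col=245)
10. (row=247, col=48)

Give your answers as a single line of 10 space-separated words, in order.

(50,28): row=0b110010, col=0b11100, row AND col = 0b10000 = 16; 16 != 28 -> empty
(62,3): row=0b111110, col=0b11, row AND col = 0b10 = 2; 2 != 3 -> empty
(98,93): row=0b1100010, col=0b1011101, row AND col = 0b1000000 = 64; 64 != 93 -> empty
(152,157): col outside [0, 152] -> not filled
(234,152): row=0b11101010, col=0b10011000, row AND col = 0b10001000 = 136; 136 != 152 -> empty
(220,51): row=0b11011100, col=0b110011, row AND col = 0b10000 = 16; 16 != 51 -> empty
(158,160): col outside [0, 158] -> not filled
(191,27): row=0b10111111, col=0b11011, row AND col = 0b11011 = 27; 27 == 27 -> filled
(242,245): col outside [0, 242] -> not filled
(247,48): row=0b11110111, col=0b110000, row AND col = 0b110000 = 48; 48 == 48 -> filled

Answer: no no no no no no no yes no yes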